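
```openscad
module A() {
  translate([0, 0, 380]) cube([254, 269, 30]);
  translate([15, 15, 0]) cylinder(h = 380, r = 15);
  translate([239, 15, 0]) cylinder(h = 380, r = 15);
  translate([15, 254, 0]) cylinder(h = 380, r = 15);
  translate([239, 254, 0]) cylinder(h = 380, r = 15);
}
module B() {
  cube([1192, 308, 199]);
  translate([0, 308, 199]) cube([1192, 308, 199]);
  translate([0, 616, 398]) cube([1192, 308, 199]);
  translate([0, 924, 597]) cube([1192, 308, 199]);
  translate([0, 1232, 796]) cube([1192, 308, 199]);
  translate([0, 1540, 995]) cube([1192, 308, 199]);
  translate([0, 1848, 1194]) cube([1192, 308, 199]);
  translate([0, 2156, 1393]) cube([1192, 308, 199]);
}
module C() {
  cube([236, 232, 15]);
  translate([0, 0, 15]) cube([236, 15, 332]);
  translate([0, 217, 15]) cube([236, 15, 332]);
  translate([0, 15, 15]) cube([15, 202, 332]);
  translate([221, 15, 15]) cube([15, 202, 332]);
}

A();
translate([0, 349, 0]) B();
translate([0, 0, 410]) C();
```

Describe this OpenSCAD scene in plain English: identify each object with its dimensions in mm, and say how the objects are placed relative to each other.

A is a simple wooden stool: a rectangular seat 254 mm (x) by 269 mm (y), 30 mm thick, top face at z = 410 mm, on four round legs, each 30 mm in diameter. The legs rest on z = 0, each leg's axis is inset half a diameter from the nearest pair of seat edges (so the leg's bounding box is flush with the corner).

B is a run of 8 identical solid stair steps. Each tread is 1192×308 mm and each step block is 199 mm high. Step 1 rests on the floor; step k is offset from step 1 by (k−1)×308 mm in y and (k−1)×199 mm in z.

C is an open storage box with external size 236×232×347 mm and wall thickness 15 mm (the base is also 15 mm thick). The base covers the whole footprint; the four walls stand on the base, with the y-facing walls full-width and the x-facing walls fitting between their inner faces.

The staircase is on the floor beside the stool on its +y side. The open box is on top of the stool.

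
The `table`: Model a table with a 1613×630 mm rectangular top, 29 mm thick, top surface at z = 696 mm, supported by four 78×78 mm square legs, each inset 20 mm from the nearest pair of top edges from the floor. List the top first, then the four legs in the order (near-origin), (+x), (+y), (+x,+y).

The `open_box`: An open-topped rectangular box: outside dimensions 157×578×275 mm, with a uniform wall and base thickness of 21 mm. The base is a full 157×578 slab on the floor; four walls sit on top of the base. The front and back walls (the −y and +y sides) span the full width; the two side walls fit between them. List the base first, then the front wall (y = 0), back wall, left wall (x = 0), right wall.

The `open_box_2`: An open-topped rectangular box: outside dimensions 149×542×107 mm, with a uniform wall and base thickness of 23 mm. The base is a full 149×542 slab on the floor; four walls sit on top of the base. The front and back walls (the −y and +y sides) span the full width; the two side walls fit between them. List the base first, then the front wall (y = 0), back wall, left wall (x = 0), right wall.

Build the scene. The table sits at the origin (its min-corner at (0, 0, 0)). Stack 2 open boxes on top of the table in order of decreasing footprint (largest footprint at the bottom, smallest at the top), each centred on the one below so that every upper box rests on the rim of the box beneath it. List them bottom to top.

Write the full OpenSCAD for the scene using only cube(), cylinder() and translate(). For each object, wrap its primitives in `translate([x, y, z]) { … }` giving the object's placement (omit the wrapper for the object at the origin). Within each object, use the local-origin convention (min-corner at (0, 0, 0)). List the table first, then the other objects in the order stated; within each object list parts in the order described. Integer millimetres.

translate([0, 0, 667]) cube([1613, 630, 29]);
translate([20, 20, 0]) cube([78, 78, 667]);
translate([1515, 20, 0]) cube([78, 78, 667]);
translate([20, 532, 0]) cube([78, 78, 667]);
translate([1515, 532, 0]) cube([78, 78, 667]);
translate([728, 26, 696]) {
  cube([157, 578, 21]);
  translate([0, 0, 21]) cube([157, 21, 254]);
  translate([0, 557, 21]) cube([157, 21, 254]);
  translate([0, 21, 21]) cube([21, 536, 254]);
  translate([136, 21, 21]) cube([21, 536, 254]);
}
translate([732, 44, 971]) {
  cube([149, 542, 23]);
  translate([0, 0, 23]) cube([149, 23, 84]);
  translate([0, 519, 23]) cube([149, 23, 84]);
  translate([0, 23, 23]) cube([23, 496, 84]);
  translate([126, 23, 23]) cube([23, 496, 84]);
}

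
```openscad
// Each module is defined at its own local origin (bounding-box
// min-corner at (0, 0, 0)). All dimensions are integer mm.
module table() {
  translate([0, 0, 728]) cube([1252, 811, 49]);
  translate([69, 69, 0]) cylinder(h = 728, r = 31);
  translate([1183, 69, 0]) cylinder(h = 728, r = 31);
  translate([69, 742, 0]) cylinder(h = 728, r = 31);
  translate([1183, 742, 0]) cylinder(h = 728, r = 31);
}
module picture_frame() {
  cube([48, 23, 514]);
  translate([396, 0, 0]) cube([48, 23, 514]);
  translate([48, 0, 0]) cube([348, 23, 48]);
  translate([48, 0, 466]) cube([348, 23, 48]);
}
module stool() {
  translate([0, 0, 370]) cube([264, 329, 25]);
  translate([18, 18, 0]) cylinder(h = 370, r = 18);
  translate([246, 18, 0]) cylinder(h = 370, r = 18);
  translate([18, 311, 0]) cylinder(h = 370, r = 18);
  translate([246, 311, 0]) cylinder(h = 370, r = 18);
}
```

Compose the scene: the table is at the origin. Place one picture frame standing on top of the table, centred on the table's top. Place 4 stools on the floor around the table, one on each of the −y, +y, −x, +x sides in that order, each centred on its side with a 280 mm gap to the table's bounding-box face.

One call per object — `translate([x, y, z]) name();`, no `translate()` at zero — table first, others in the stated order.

table();
translate([404, 394, 777]) picture_frame();
translate([494, -609, 0]) stool();
translate([494, 1091, 0]) stool();
translate([-544, 241, 0]) stool();
translate([1532, 241, 0]) stool();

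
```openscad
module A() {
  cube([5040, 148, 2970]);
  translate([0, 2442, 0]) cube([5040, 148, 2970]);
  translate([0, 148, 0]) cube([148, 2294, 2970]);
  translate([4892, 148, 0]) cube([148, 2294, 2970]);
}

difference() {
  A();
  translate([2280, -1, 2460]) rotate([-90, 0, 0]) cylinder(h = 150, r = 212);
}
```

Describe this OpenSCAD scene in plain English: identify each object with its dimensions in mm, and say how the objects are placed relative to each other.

A is the wall frame of a small rectangular building: four walls, each 2970 mm tall and 148 mm thick, enclosing a footprint 5040 mm (x) by 2590 mm (y) outside-to-outside, with no floor or roof. The front and back walls (the −y and +y sides) span the full width; the two side walls fit between them.

The house frame has a circular hole of radius 212 mm through its front wall, centred at (x = 2280, z = 2460).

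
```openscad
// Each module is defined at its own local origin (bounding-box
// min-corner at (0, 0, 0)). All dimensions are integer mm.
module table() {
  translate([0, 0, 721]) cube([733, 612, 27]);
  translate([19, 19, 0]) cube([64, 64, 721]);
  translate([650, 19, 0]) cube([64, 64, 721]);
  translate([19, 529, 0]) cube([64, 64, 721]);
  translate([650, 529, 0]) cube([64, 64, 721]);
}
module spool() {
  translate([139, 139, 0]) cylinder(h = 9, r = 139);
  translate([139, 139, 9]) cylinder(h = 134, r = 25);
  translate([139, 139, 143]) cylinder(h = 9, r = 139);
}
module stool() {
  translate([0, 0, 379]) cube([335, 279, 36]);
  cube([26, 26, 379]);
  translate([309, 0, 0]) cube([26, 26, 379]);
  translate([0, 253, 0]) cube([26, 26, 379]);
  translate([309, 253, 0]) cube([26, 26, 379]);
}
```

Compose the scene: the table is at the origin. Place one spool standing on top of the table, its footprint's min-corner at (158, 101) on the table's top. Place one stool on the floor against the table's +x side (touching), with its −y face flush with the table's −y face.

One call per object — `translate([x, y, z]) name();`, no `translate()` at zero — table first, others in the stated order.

table();
translate([158, 101, 748]) spool();
translate([733, 0, 0]) stool();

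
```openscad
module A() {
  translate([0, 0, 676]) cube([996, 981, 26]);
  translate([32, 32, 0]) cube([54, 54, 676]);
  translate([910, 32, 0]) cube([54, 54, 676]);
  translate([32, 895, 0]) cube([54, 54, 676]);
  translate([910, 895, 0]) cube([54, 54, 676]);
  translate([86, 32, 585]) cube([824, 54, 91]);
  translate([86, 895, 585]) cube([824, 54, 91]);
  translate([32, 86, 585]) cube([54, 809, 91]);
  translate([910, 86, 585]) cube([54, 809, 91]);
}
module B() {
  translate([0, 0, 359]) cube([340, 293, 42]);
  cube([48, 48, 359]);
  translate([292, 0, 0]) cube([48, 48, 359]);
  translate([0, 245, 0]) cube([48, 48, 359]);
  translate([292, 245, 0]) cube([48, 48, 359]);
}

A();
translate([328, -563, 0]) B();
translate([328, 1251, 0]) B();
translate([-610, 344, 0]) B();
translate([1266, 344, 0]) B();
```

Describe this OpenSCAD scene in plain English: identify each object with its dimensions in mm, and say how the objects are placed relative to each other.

A is a table with a 996×981 mm rectangular top, 26 mm thick, top surface at z = 702 mm, supported by four 54×54 mm square legs, each inset 32 mm from the nearest pair of top edges, running from the floor. Four apron rails, 54 mm thick and 91 mm tall, run between adjacent legs with their top edges flush with the underside of the top and their outer faces flush with the legs' outer faces.

B is a simple wooden stool: a rectangular seat 340 mm (x) by 293 mm (y), 42 mm thick, top face at z = 401 mm, on four square legs, each 48×48 mm in cross-section. The legs rest on z = 0, each flush with a corner of the seat.

Four stools sit around the table at the −y, +y, −x, +x sides.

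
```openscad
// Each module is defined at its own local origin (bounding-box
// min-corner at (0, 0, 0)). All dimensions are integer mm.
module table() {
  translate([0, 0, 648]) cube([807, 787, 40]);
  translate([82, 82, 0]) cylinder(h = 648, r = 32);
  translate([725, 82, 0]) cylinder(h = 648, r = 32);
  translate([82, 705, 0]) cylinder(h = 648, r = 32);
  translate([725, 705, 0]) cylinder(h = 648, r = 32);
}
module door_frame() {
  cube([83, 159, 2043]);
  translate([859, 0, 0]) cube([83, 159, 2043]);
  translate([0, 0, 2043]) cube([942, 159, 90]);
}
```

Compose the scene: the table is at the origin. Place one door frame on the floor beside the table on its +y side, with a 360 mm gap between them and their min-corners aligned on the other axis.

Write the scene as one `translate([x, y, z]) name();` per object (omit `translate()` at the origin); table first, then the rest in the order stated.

table();
translate([0, 1147, 0]) door_frame();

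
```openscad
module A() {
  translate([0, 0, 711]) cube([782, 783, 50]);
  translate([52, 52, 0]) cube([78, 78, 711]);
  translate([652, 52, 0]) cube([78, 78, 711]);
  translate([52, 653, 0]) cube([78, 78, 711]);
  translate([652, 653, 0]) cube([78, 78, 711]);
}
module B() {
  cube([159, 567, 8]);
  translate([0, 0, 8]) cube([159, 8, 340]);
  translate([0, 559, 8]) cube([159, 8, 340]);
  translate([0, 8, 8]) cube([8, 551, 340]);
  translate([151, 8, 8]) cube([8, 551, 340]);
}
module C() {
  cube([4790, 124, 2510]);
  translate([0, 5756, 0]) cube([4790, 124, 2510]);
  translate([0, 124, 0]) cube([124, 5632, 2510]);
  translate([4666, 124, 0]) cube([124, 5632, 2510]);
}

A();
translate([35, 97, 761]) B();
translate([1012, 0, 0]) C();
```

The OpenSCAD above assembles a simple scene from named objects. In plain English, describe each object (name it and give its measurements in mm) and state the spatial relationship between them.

A is a table with a 782×783 mm rectangular top, 50 mm thick, top surface at z = 761 mm, supported by four 78×78 mm square legs, each inset 52 mm from the nearest pair of top edges, running from the floor.

B is an open storage box with external size 159×567×348 mm and wall thickness 8 mm (the base is also 8 mm thick). The base covers the whole footprint; the four walls stand on the base, with the y-facing walls full-width and the x-facing walls fitting between their inner faces.

C is a box-shaped house frame (walls only): outside footprint 4790×5880 mm, wall height 2510 mm, wall thickness 124 mm. The two y-facing walls run the full x-width; the two x-facing walls fit between the inner faces of the y-facing walls.

The open box is on top of the table. The house frame is on the floor beside the table on its +x side.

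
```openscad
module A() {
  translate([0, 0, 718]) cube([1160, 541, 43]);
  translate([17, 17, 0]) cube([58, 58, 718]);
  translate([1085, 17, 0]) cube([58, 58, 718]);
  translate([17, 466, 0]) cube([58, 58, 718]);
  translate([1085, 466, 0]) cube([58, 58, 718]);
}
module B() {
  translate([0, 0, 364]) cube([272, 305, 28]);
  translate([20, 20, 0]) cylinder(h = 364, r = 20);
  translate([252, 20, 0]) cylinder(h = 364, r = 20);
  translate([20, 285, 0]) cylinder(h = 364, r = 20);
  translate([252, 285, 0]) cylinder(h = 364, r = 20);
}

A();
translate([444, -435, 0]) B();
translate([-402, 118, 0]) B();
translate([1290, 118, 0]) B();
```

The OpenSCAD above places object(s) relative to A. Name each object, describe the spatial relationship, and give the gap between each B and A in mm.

A is a table. B is a stool. Three stools sit around the table at the −y, −x, +x sides. The gap between each stool and the table is 130 mm.

Each stool's nearest face is 130 mm from the table's bounding box.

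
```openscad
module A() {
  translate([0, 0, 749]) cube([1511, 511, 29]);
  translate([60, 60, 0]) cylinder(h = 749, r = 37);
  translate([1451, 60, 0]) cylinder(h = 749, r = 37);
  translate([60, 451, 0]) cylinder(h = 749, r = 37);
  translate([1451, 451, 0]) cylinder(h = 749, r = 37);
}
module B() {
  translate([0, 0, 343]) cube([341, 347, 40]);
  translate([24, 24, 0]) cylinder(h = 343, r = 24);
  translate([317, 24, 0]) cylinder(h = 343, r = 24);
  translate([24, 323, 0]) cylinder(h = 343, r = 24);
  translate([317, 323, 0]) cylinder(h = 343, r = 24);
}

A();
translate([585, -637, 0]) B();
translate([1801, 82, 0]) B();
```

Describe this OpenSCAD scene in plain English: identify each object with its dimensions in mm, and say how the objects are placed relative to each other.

A is a table with a 1511×511 mm rectangular top, 29 mm thick, top surface at z = 778 mm, supported by four round legs of 74 mm diameter, each leg's bounding box inset 23 mm from the nearest pair of top edges, running from the floor.

B is a simple wooden stool: a rectangular seat 341 mm (x) by 347 mm (y), 40 mm thick, top face at z = 383 mm, on four round legs, each 48 mm in diameter. The legs rest on z = 0, each leg's axis is inset half a diameter from the nearest pair of seat edges (so the leg's bounding box is flush with the corner).

Two stools sit around the table at the −y, +x sides.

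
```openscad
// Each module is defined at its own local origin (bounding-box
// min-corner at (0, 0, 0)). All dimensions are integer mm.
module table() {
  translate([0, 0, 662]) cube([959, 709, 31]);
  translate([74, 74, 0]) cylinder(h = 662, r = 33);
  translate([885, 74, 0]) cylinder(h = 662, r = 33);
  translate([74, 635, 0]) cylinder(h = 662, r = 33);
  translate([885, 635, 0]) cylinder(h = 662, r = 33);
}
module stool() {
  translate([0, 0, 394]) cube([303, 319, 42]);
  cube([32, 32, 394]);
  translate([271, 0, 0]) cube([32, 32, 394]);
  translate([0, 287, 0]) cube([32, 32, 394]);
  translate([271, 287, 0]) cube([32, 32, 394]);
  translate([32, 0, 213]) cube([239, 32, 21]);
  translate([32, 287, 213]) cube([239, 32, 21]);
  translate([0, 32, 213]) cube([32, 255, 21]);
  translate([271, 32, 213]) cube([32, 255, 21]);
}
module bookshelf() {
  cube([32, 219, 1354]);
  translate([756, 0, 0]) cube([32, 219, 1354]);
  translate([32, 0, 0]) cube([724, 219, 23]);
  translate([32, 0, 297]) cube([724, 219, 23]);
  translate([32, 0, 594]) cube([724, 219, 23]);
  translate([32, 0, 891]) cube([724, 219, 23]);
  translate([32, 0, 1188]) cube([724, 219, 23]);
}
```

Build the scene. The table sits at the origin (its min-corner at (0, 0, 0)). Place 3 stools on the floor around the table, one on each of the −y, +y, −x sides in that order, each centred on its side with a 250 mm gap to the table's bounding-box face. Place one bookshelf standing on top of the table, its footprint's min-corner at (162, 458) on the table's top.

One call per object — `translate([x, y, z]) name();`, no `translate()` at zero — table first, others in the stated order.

table();
translate([328, -569, 0]) stool();
translate([328, 959, 0]) stool();
translate([-553, 195, 0]) stool();
translate([162, 458, 693]) bookshelf();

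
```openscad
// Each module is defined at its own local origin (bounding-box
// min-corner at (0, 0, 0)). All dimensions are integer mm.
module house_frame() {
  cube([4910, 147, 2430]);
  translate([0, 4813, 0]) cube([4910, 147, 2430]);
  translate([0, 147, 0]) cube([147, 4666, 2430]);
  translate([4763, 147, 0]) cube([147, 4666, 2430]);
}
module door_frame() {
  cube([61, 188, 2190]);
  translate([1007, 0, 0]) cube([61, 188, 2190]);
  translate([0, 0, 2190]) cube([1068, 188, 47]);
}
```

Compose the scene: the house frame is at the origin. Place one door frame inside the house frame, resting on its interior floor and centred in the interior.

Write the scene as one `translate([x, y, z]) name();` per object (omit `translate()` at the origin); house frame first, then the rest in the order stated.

house_frame();
translate([1921, 2386, 0]) door_frame();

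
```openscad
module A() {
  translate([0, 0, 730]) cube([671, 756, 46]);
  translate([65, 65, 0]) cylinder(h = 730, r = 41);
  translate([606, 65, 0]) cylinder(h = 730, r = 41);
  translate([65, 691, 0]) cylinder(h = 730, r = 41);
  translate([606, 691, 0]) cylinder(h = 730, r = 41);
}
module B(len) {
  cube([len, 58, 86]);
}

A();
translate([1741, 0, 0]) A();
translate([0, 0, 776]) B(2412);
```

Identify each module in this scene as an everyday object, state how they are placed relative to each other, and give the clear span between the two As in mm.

A is a table. B is a beam. A beam spans the tops of two tables. The clear span between the two tables is 1070 mm.

Second table starts at x = 1741; first ends at x = 671; clear span = 1741 − 671 = 1070 mm.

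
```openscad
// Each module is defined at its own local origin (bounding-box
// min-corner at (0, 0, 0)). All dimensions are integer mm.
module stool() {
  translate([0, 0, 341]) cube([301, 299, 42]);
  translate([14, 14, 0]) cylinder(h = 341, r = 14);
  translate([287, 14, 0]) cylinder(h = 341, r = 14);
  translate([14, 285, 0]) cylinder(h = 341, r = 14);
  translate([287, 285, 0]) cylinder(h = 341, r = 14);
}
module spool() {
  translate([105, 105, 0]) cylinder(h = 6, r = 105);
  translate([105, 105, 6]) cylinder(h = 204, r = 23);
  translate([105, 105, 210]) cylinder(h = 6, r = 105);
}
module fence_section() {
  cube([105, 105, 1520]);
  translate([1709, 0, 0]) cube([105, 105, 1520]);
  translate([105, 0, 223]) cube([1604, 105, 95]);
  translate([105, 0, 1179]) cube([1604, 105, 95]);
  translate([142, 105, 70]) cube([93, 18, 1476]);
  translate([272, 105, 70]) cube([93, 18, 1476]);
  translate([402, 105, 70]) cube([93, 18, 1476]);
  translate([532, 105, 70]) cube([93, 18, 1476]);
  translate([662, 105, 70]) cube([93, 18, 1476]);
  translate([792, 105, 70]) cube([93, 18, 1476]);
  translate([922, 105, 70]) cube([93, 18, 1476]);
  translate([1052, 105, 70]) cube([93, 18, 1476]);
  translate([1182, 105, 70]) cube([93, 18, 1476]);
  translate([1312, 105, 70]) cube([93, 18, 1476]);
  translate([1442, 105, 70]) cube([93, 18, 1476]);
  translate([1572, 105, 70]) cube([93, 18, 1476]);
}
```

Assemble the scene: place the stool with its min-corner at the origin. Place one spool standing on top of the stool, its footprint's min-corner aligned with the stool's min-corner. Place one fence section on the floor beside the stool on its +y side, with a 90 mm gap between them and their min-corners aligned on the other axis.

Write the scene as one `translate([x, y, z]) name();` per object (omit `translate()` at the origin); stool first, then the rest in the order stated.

stool();
translate([0, 0, 383]) spool();
translate([0, 389, 0]) fence_section();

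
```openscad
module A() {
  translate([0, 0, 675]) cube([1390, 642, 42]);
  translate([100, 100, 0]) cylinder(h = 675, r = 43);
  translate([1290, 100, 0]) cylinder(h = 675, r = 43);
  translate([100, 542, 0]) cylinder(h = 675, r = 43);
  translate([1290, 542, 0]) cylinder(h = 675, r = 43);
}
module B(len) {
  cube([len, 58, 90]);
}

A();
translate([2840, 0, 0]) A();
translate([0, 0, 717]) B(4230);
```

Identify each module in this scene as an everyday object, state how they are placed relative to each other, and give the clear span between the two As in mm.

A is a table. B is a beam. A beam spans the tops of two tables. The clear span between the two tables is 1450 mm.

Second table starts at x = 2840; first ends at x = 1390; clear span = 2840 − 1390 = 1450 mm.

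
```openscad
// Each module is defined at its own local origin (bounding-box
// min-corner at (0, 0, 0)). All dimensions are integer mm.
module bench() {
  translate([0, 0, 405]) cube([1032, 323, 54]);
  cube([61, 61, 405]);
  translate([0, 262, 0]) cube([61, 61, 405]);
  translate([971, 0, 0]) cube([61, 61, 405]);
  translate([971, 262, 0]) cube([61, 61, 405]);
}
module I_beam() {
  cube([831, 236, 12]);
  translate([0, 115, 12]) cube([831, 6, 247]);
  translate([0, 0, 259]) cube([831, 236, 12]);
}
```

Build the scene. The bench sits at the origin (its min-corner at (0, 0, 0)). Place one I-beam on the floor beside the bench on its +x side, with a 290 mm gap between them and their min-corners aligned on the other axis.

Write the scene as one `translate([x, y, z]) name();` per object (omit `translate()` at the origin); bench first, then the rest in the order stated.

bench();
translate([1322, 0, 0]) I_beam();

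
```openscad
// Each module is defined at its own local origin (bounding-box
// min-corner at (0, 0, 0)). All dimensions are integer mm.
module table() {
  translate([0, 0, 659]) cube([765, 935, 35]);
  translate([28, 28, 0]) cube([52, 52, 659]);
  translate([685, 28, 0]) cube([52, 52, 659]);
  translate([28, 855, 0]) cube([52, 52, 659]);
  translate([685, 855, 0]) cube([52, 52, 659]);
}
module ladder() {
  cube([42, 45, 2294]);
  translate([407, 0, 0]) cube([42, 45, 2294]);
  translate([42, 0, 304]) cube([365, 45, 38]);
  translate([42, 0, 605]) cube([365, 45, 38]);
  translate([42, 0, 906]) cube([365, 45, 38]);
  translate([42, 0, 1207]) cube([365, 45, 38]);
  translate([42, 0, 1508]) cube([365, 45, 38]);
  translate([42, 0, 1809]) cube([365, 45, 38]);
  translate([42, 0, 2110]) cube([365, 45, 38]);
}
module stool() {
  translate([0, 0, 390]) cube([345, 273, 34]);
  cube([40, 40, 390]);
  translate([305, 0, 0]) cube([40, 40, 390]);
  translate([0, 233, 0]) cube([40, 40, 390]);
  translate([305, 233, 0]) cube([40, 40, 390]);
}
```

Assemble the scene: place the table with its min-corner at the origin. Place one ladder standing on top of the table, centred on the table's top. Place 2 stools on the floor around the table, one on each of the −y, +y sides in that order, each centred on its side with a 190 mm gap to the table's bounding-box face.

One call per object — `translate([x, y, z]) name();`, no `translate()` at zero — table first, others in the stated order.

table();
translate([158, 445, 694]) ladder();
translate([210, -463, 0]) stool();
translate([210, 1125, 0]) stool();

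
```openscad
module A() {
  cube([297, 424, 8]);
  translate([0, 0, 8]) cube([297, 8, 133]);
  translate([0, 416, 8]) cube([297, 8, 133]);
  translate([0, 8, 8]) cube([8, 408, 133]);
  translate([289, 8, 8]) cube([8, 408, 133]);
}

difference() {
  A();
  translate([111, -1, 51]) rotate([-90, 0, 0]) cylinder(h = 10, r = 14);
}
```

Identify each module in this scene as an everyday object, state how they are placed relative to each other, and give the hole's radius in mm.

A is an open box. The open box has a circular hole through its front wall. The hole's radius is 14 mm.

The subtracted cylinder has r = 14 mm.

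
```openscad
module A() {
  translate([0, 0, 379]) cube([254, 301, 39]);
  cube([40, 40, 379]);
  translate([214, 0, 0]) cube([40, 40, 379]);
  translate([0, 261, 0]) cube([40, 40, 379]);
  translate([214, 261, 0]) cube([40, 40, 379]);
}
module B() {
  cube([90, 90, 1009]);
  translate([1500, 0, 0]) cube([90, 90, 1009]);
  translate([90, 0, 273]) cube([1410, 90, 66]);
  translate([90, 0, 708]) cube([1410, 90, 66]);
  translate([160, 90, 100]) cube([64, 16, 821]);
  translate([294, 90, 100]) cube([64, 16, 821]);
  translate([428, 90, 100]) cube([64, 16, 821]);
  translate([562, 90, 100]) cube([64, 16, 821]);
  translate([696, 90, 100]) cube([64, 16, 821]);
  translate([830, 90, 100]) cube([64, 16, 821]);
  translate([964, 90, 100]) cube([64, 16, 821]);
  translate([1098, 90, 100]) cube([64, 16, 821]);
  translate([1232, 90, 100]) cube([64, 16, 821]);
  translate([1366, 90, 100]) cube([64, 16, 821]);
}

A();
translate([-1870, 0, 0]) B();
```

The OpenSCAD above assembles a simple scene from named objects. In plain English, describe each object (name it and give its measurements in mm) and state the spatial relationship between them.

A is a four-legged stool. The seat is a 254×301×39 mm slab whose top surface is at z = 418 mm; four square legs, each 40×40 mm in cross-section, run from the floor (z = 0) to the underside of the seat, each flush with a corner of the seat.

B is a fence section. Two 90×90 mm posts, 1009 mm tall, stand on the floor with a clear span of 1410 mm between their inner faces. Two horizontal rails of 90×66 mm section span the gap between the posts with their undersides at z = 273 mm and z = 708 mm, flush with the posts' −y face. 10 pickets, each 64 mm wide, 16 mm thick and 821 mm tall, are fixed to the +y face of the rails with their bottoms at z = 100 mm, evenly spaced across the span with equal gaps (rounded down to the nearest mm) at the −x end and between each pair — any rounding remainder accumulates at the +x end.

The fence section is on the floor beside the stool on its −x side.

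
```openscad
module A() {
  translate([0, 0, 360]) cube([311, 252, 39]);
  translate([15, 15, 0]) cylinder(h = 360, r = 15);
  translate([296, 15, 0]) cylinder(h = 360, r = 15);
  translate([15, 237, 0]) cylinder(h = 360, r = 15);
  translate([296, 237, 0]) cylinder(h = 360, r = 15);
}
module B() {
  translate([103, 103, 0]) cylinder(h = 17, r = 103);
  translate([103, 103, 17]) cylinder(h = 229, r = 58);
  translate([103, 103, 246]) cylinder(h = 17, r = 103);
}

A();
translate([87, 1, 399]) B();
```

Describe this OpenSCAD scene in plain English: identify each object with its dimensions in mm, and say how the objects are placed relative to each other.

A is a four-legged stool. The seat is 311×252 mm, 39 mm thick, top at z = 399 mm. It stands on four round legs, each 30 mm in diameter, from z = 0 to the seat underside, each leg's axis is inset half a diameter from the nearest pair of seat edges (so the leg's bounding box is flush with the corner).

B is a spool: two coaxial disc flanges of radius 103 mm and thickness 17 mm, joined by a core cylinder of radius 58 mm and height 229 mm. The lower flange rests on z = 0 and the three cylinders share a vertical axis.

The spool is on top of the stool.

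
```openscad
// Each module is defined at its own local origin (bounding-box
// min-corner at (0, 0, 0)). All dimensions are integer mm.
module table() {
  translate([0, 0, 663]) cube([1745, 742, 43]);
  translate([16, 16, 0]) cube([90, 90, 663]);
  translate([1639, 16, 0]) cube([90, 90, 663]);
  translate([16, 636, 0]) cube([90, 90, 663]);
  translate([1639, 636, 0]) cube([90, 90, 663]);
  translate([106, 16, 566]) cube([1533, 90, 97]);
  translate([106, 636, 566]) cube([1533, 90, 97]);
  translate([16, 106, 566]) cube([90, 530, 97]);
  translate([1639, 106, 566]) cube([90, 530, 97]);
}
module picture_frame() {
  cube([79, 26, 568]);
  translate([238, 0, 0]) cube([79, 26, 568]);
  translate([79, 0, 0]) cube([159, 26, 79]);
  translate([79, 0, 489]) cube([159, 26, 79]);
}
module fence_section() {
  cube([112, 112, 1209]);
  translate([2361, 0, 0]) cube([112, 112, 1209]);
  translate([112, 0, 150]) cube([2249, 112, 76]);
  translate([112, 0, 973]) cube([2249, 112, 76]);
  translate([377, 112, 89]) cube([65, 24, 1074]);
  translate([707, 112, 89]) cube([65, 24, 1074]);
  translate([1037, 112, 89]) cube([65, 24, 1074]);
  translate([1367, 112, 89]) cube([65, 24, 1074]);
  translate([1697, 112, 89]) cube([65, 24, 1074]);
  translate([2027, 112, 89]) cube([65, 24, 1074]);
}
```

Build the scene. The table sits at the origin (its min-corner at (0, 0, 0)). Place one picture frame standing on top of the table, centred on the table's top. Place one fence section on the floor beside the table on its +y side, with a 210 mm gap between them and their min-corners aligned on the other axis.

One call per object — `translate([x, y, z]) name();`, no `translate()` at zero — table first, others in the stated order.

table();
translate([714, 358, 706]) picture_frame();
translate([0, 952, 0]) fence_section();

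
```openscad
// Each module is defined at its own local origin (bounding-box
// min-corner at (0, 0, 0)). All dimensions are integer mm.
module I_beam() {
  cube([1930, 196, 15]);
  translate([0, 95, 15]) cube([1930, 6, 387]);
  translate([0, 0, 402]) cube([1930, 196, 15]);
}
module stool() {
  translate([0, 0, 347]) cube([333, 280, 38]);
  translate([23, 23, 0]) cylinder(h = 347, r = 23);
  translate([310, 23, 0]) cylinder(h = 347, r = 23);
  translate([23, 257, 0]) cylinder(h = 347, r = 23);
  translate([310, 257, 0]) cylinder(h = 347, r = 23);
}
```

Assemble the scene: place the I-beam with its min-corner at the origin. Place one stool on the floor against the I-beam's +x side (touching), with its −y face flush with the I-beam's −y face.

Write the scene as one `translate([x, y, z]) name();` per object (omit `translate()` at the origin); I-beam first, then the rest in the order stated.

I_beam();
translate([1930, 0, 0]) stool();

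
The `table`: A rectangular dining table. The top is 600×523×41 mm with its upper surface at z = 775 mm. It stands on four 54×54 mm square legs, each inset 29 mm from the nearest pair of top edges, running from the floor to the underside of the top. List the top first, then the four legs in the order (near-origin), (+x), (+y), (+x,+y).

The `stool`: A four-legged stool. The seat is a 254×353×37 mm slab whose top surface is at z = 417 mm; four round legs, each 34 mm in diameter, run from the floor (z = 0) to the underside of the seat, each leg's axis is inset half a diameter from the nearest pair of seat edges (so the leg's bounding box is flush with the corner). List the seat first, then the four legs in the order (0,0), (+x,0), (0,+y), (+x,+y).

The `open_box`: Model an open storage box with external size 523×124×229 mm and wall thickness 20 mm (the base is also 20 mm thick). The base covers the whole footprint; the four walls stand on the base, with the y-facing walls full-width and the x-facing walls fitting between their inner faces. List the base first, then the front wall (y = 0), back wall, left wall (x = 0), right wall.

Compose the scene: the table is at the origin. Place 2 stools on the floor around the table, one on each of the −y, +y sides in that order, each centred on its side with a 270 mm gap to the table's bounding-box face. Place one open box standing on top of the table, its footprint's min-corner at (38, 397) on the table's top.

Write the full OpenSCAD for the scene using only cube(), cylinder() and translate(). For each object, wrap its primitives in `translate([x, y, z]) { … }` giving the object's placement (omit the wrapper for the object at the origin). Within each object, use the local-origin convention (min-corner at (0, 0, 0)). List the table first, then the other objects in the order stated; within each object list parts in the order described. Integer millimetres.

translate([0, 0, 734]) cube([600, 523, 41]);
translate([29, 29, 0]) cube([54, 54, 734]);
translate([517, 29, 0]) cube([54, 54, 734]);
translate([29, 440, 0]) cube([54, 54, 734]);
translate([517, 440, 0]) cube([54, 54, 734]);
translate([173, -623, 0]) {
  translate([0, 0, 380]) cube([254, 353, 37]);
  translate([17, 17, 0]) cylinder(h = 380, r = 17);
  translate([237, 17, 0]) cylinder(h = 380, r = 17);
  translate([17, 336, 0]) cylinder(h = 380, r = 17);
  translate([237, 336, 0]) cylinder(h = 380, r = 17);
}
translate([173, 793, 0]) {
  translate([0, 0, 380]) cube([254, 353, 37]);
  translate([17, 17, 0]) cylinder(h = 380, r = 17);
  translate([237, 17, 0]) cylinder(h = 380, r = 17);
  translate([17, 336, 0]) cylinder(h = 380, r = 17);
  translate([237, 336, 0]) cylinder(h = 380, r = 17);
}
translate([38, 397, 775]) {
  cube([523, 124, 20]);
  translate([0, 0, 20]) cube([523, 20, 209]);
  translate([0, 104, 20]) cube([523, 20, 209]);
  translate([0, 20, 20]) cube([20, 84, 209]);
  translate([503, 20, 20]) cube([20, 84, 209]);
}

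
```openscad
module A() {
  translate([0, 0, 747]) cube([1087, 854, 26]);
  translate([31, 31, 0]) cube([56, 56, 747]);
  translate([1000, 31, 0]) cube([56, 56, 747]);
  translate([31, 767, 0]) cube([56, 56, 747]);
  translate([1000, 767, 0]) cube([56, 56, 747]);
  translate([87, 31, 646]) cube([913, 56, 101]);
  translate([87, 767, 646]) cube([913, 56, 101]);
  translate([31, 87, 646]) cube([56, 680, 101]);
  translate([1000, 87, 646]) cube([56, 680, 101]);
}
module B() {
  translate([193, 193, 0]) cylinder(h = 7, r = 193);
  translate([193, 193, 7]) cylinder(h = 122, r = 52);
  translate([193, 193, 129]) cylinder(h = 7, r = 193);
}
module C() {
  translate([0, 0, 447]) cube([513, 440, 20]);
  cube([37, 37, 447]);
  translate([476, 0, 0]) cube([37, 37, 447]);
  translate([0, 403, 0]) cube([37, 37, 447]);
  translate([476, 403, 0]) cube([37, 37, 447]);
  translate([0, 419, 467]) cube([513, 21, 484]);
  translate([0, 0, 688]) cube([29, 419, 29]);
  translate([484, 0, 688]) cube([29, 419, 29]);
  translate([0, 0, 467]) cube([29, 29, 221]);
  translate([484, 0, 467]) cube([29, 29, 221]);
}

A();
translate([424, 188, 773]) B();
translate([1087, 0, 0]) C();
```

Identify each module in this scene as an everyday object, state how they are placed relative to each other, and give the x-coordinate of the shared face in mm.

The table's +x face and the chair's −x face are both at x = 1087 mm.

A is a table. B is a spool. C is a chair. The spool is on top of the table. The chair is against the table's +x side, with their −y faces flush. The x-coordinate of the shared face is 1087 mm.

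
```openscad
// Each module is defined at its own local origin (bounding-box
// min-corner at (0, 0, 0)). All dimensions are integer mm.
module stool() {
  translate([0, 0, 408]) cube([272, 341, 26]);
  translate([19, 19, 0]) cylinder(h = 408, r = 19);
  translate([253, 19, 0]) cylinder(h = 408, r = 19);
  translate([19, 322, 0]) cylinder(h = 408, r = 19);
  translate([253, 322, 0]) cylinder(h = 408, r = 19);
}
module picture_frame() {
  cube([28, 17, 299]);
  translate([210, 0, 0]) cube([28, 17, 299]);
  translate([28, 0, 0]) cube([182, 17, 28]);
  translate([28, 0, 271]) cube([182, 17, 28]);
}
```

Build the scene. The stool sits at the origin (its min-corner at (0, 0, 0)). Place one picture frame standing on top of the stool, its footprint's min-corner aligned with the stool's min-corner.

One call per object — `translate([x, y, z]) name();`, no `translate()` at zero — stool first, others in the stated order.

stool();
translate([0, 0, 434]) picture_frame();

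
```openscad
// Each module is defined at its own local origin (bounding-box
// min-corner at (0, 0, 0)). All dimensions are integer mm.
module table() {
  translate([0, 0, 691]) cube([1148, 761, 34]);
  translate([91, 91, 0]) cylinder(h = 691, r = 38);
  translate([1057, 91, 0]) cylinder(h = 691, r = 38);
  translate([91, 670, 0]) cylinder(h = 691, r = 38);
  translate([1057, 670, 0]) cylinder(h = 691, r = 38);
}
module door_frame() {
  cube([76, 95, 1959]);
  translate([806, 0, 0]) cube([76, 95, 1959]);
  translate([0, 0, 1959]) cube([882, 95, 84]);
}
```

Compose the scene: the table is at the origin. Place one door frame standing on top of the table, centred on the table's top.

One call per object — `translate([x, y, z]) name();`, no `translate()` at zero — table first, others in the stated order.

table();
translate([133, 333, 725]) door_frame();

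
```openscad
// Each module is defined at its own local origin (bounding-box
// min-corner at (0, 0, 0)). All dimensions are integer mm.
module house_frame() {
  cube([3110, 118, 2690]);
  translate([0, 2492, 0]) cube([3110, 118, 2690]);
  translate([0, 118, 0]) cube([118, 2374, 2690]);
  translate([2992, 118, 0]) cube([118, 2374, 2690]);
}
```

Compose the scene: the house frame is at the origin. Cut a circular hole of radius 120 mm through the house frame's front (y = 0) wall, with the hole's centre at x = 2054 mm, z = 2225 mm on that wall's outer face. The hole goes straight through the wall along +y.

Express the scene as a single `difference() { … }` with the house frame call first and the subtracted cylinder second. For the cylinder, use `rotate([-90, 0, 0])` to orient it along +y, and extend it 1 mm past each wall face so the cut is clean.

difference() {
  house_frame();
  translate([2054, -1, 2225]) rotate([-90, 0, 0]) cylinder(h = 120, r = 120);
}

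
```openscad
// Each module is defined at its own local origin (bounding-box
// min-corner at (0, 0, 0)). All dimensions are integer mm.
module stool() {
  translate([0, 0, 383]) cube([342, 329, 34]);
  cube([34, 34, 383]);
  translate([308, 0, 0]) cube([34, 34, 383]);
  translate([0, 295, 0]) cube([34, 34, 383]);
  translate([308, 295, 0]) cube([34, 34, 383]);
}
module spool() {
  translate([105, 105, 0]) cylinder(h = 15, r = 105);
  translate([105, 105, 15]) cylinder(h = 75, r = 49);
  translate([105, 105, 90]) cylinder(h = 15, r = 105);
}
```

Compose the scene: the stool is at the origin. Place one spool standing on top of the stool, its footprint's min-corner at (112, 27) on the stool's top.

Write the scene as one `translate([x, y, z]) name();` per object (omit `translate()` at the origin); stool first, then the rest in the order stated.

stool();
translate([112, 27, 417]) spool();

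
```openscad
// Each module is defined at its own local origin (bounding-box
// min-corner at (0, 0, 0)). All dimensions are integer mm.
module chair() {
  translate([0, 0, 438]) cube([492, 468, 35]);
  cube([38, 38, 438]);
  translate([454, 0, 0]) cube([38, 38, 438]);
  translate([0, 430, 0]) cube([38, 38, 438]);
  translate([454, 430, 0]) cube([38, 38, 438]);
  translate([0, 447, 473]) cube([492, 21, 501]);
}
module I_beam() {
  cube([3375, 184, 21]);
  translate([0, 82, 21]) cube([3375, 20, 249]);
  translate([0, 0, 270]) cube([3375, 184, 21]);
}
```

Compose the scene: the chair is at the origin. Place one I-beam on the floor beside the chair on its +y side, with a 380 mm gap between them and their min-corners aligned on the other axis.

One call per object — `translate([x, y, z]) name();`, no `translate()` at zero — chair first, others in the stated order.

chair();
translate([0, 848, 0]) I_beam();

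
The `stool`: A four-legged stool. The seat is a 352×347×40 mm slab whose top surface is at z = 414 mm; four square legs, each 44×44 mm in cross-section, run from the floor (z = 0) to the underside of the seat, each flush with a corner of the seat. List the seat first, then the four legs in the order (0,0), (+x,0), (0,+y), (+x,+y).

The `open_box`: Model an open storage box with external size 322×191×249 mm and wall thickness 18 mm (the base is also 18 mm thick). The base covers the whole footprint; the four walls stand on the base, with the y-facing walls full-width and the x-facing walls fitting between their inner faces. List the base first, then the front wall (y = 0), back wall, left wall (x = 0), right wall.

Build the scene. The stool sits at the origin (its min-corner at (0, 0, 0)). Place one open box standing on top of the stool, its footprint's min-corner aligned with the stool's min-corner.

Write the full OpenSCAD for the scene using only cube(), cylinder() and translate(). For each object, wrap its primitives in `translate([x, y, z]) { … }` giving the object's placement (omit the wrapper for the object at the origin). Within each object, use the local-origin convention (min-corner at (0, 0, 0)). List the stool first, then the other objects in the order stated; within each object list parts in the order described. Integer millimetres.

translate([0, 0, 374]) cube([352, 347, 40]);
cube([44, 44, 374]);
translate([308, 0, 0]) cube([44, 44, 374]);
translate([0, 303, 0]) cube([44, 44, 374]);
translate([308, 303, 0]) cube([44, 44, 374]);
translate([0, 0, 414]) {
  cube([322, 191, 18]);
  translate([0, 0, 18]) cube([322, 18, 231]);
  translate([0, 173, 18]) cube([322, 18, 231]);
  translate([0, 18, 18]) cube([18, 155, 231]);
  translate([304, 18, 18]) cube([18, 155, 231]);
}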